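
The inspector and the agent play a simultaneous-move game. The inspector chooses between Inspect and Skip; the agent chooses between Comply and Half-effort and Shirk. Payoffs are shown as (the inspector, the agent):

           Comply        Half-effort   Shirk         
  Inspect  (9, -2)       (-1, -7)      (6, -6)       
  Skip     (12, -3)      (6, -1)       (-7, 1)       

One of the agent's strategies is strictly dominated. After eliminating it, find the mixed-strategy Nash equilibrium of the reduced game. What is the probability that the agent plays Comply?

q = 13/16

The agent's strategy Half-effort is strictly dominated by Shirk: -6 > -7 and 1 > -1. Eliminate Half-effort.
Set the inspector's expected payoff from Inspect equal to that from Skip:
  the inspector's expected payoff from Inspect: q·9 + (1−q)·6 = 3q + 6
  the inspector's expected payoff from Skip: q·12 + (1−q)·(-7) = 19q - 7
  3q + 6 = 19q - 7  ⇒  -16q = -13  ⇒  q = 13/16.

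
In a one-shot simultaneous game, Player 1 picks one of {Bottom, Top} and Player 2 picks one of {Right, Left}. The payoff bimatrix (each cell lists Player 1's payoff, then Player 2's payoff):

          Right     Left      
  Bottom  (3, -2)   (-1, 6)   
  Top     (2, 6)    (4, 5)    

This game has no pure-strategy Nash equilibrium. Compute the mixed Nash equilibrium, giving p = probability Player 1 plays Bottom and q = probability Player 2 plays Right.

p = 1/9, q = 5/6

Player 1's mix must leave Player 2 indifferent between Right and Left.
  Player 2's payoff to Right: p·(-2) + (1−p)·6 = -8p + 6
  Player 2's payoff to Left: p·6 + (1−p)·5 = p + 5
  -8p + 6 = p + 5  ⇒  -9p = -1  ⇒  p = 1/9.
For Player 1 to be willing to mix, Player 1 must be indifferent between Bottom and Top, which pins down Player 2's mix.
  Player 1's expected payoff from Bottom: q·3 + (1−q)·(-1) = 4q - 1
  Player 1's expected payoff from Top: q·2 + (1−q)·4 = -2q + 4
  4q - 1 = -2q + 4  ⇒  6q = 5  ⇒  q = 5/6.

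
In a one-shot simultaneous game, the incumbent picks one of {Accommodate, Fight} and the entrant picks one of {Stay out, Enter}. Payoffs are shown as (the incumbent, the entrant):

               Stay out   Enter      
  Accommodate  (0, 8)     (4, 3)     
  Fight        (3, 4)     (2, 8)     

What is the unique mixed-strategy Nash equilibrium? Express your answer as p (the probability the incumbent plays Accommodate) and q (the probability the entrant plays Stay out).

p = 4/9, q = 2/5

The incumbent's mix must leave the entrant indifferent between Stay out and Enter.
  the entrant's payoff from Stay out: p·8 + (1−p)·4 = 4p + 4
  the entrant's payoff from Enter: p·3 + (1−p)·8 = -5p + 8
  4p + 4 = -5p + 8  ⇒  9p = 4  ⇒  p = 4/9.
Set the incumbent's expected payoff from Accommodate equal to that from Fight:
  the incumbent's payoff from Accommodate: q·0 + (1−q)·4 = -4q + 4
  the incumbent's payoff from Fight: q·3 + (1−q)·2 = q + 2
  -4q + 4 = q + 2  ⇒  -5q = -2  ⇒  q = 2/5.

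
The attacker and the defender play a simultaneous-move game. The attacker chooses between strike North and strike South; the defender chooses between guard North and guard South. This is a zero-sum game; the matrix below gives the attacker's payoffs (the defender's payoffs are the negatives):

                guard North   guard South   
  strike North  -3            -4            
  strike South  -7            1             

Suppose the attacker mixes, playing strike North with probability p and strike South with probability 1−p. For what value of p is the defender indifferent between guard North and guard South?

For the defender to be willing to mix, the defender must be indifferent between guard North and guard South, which pins down the attacker's mix.
  the defender's payoff to guard North: p·3 + (1−p)·7 = -4p + 7
  the defender's payoff to guard South: p·4 + (1−p)·(-1) = 5p - 1
  -4p + 7 = 5p - 1  ⇒  -9p = -8  ⇒  p = 8/9.

p = 8/9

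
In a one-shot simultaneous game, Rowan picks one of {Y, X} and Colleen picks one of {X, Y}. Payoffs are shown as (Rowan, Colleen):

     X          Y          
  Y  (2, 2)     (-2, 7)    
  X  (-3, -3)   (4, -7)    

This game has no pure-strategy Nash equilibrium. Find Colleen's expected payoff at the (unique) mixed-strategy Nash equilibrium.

-7/9

In a mixed equilibrium Colleen is indifferent between X and Y; this condition fixes p.
  Colleen's payoff from X: p·2 + (1−p)·(-3) = 5p - 3
  Colleen's payoff from Y: p·7 + (1−p)·(-7) = 14p - 7
  5p - 3 = 14p - 7  ⇒  -9p = -4  ⇒  p = 4/9.
At equilibrium Colleen is indifferent across columns, so Colleen's payoff equals the payoff from X: (4/9)·2 + (5/9)·(-3) = -7/9.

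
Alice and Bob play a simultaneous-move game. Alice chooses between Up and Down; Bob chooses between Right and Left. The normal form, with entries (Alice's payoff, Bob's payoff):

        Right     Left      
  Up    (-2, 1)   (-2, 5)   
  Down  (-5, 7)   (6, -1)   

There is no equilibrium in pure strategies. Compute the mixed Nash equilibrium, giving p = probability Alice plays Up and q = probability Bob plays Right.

p = 2/3, q = 8/11

For Bob to be willing to mix, Bob must be indifferent between Right and Left, which pins down Alice's mix.
  Bob's payoff to Right: p·1 + (1−p)·7 = -6p + 7
  Bob's payoff to Left: p·5 + (1−p)·(-1) = 6p - 1
  -6p + 7 = 6p - 1  ⇒  -12p = -8  ⇒  p = 2/3.
Alice's indifference between Up and Down determines Bob's mixing probability q:
  Alice's payoff to Up: q·(-2) + (1−q)·(-2) = -2
  Alice's payoff to Down: q·(-5) + (1−q)·6 = -11q + 6
  -2 = -11q + 6  ⇒  11q = 8  ⇒  q = 8/11.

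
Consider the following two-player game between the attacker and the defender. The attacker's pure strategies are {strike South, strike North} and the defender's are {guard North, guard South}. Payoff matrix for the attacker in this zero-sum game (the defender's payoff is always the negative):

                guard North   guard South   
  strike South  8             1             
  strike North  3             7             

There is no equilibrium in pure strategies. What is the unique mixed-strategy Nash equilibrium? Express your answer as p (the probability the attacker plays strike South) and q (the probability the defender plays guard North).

p = 4/11, q = 6/11

Set the defender's expected payoff from guard North equal to that from guard South:
  the defender's expected payoff from guard North: p·(-8) + (1−p)·(-3) = -5p - 3
  the defender's expected payoff from guard South: p·(-1) + (1−p)·(-7) = 6p - 7
  -5p - 3 = 6p - 7  ⇒  -11p = -4  ⇒  p = 4/11.
The defender's mix must leave the attacker indifferent between strike South and strike North.
  the attacker's payoff to strike South: q·8 + (1−q)·1 = 7q + 1
  the attacker's payoff to strike North: q·3 + (1−q)·7 = -4q + 7
  7q + 1 = -4q + 7  ⇒  11q = 6  ⇒  q = 6/11.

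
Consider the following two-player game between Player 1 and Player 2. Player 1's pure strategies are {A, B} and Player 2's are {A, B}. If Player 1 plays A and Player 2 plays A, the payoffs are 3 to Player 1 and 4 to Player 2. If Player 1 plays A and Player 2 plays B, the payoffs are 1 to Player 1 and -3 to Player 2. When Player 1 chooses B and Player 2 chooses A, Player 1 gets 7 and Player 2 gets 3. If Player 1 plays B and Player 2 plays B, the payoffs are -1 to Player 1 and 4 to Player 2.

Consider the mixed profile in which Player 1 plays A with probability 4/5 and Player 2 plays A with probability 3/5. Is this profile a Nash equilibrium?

Given Player 1's mix p = 4/5, Player 2's payoff from A is 19/5 but from B is -8/5. Player 2 strictly prefers A, so Player 2 would not mix.
So the proposed profile is not a Nash equilibrium.

No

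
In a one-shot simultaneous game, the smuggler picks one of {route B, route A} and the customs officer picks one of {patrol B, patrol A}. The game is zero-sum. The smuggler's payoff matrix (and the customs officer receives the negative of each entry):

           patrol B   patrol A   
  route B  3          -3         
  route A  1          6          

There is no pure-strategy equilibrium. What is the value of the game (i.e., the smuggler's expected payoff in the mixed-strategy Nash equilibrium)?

v = 21/11

For the smuggler to be willing to mix, the smuggler must be indifferent between route B and route A, which pins down the customs officer's mix.
  the smuggler's payoff from route B: q·3 + (1−q)·(-3) = 6q - 3
  the smuggler's payoff from route A: q·1 + (1−q)·6 = -5q + 6
  6q - 3 = -5q + 6  ⇒  11q = 9  ⇒  q = 9/11.
The value is the smuggler's expected payoff against this mix (using route B): (9/11)·3 + (2/11)·(-3) = 21/11.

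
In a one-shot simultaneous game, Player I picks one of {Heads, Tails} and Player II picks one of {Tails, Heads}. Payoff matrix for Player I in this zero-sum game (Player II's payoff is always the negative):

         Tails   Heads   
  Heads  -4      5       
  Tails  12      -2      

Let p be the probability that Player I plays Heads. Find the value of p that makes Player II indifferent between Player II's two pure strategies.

p = 14/23

Set Player II's expected payoff from Tails equal to that from Heads:
  Player II's expected payoff from Tails: p·4 + (1−p)·(-12) = 16p - 12
  Player II's expected payoff from Heads: p·(-5) + (1−p)·2 = -7p + 2
  16p - 12 = -7p + 2  ⇒  23p = 14  ⇒  p = 14/23.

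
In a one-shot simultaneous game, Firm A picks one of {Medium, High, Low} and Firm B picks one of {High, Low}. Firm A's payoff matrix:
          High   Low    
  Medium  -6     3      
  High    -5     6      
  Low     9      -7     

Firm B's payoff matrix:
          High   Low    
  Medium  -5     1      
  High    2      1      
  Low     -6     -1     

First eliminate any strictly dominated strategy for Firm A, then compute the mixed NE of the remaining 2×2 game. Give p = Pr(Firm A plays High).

Firm A's strategy Medium is strictly dominated by High: -5 > -6 and 6 > 3. Eliminate Medium.
Firm A's mix must leave Firm B indifferent between High and Low.
  Firm B's payoff to High: p·2 + (1−p)·(-6) = 8p - 6
  Firm B's payoff to Low: p·1 + (1−p)·(-1) = 2p - 1
  8p - 6 = 2p - 1  ⇒  6p = 5  ⇒  p = 5/6.

p = 5/6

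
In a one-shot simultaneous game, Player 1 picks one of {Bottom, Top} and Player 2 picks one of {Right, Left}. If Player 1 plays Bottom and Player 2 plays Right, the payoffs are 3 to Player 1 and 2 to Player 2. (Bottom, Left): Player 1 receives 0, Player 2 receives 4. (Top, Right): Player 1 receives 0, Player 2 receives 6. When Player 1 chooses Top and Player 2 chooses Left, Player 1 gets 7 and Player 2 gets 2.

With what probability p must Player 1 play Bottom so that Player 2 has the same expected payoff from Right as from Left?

For Player 2 to be willing to mix, Player 2 must be indifferent between Right and Left, which pins down Player 1's mix.
  Player 2's payoff to Right: p·2 + (1−p)·6 = -4p + 6
  Player 2's payoff to Left: p·4 + (1−p)·2 = 2p + 2
  -4p + 6 = 2p + 2  ⇒  -6p = -4  ⇒  p = 2/3.

p = 2/3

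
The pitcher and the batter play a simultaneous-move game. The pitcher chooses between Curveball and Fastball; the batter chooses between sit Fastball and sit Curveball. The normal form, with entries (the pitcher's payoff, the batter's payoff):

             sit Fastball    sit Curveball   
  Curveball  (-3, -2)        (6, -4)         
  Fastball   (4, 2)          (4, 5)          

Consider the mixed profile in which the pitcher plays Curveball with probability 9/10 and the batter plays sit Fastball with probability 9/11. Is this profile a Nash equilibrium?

No

Given the pitcher's mix p = 9/10, the batter's payoff from sit Fastball is -8/5 but from sit Curveball is -31/10. The batter strictly prefers sit Fastball, so the batter would not mix.
So the proposed profile is not a Nash equilibrium.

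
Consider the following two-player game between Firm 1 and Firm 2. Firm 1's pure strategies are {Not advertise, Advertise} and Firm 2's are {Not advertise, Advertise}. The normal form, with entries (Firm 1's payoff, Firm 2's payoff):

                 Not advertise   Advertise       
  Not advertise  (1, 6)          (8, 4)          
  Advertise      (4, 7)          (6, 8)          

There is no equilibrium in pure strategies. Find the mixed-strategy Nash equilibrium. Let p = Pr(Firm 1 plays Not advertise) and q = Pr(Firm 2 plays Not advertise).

p = 1/3, q = 2/5

For Firm 2 to be willing to mix, Firm 2 must be indifferent between Not advertise and Advertise, which pins down Firm 1's mix.
  Firm 2's payoff from Not advertise: p·6 + (1−p)·7 = -p + 7
  Firm 2's payoff from Advertise: p·4 + (1−p)·8 = -4p + 8
  -p + 7 = -4p + 8  ⇒  3p = 1  ⇒  p = 1/3.
In a mixed equilibrium Firm 1 is indifferent between Not advertise and Advertise; this condition fixes q.
  Firm 1's payoff to Not advertise: q·1 + (1−q)·8 = -7q + 8
  Firm 1's payoff to Advertise: q·4 + (1−q)·6 = -2q + 6
  -7q + 8 = -2q + 6  ⇒  -5q = -2  ⇒  q = 2/5.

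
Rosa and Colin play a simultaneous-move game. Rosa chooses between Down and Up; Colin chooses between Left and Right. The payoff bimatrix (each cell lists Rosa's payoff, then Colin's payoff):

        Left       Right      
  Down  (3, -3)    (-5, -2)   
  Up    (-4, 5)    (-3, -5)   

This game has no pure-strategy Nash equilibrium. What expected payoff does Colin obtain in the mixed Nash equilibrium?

In a mixed equilibrium Colin is indifferent between Left and Right; this condition fixes p.
  Colin's expected payoff from Left: p·(-3) + (1−p)·5 = -8p + 5
  Colin's expected payoff from Right: p·(-2) + (1−p)·(-5) = 3p - 5
  -8p + 5 = 3p - 5  ⇒  -11p = -10  ⇒  p = 10/11.
At equilibrium Colin is indifferent across columns, so Colin's payoff equals the payoff from Left: (10/11)·(-3) + (1/11)·5 = -25/11.

-25/11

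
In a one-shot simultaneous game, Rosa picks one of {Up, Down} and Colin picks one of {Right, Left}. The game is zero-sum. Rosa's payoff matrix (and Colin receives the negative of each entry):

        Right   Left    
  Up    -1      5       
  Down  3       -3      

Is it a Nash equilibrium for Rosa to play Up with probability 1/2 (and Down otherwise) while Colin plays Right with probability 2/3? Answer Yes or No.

Check Colin's indifference given Rosa's mix p = 1/2:
  payoff from Right = -1; payoff from Left = -1 — equal.
Check Rosa's indifference given Colin's mix q = 2/3:
  payoff from Up = 1; payoff from Down = 1 — equal.
Both players are indifferent, so neither can profitably deviate.

Yes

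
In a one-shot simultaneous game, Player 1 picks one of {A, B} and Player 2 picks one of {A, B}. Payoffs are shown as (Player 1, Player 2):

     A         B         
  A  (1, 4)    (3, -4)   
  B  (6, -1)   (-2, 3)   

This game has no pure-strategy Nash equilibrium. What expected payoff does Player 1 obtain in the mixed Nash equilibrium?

2

In a mixed equilibrium Player 1 is indifferent between A and B; this condition fixes q.
  Player 1's expected payoff from A: q·1 + (1−q)·3 = -2q + 3
  Player 1's expected payoff from B: q·6 + (1−q)·(-2) = 8q - 2
  -2q + 3 = 8q - 2  ⇒  -10q = -5  ⇒  q = 1/2.
At equilibrium Player 1 is indifferent across rows, so Player 1's payoff equals the payoff from A: (1/2)·1 + (1/2)·3 = 2.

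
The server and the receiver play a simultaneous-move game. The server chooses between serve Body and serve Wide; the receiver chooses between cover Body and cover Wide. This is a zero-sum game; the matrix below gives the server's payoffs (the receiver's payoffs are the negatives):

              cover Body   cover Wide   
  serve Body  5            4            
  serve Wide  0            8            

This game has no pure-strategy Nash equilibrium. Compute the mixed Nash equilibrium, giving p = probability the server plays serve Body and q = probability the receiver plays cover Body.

For the receiver to be willing to mix, the receiver must be indifferent between cover Body and cover Wide, which pins down the server's mix.
  the receiver's payoff from cover Body: p·(-5) + (1−p)·0 = -5p
  the receiver's payoff from cover Wide: p·(-4) + (1−p)·(-8) = 4p - 8
  -5p = 4p - 8  ⇒  -9p = -8  ⇒  p = 8/9.
For the server to be willing to mix, the server must be indifferent between serve Body and serve Wide, which pins down the receiver's mix.
  the server's payoff from serve Body: q·5 + (1−q)·4 = q + 4
  the server's payoff from serve Wide: q·0 + (1−q)·8 = -8q + 8
  q + 4 = -8q + 8  ⇒  9q = 4  ⇒  q = 4/9.

p = 8/9, q = 4/9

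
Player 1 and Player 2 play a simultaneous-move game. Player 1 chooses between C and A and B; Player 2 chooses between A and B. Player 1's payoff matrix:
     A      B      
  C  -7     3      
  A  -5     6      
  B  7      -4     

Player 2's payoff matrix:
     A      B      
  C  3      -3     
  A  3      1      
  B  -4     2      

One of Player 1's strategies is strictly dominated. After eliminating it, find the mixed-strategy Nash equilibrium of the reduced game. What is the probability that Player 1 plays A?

p = 3/4

Player 1's strategy C is strictly dominated by A: -5 > -7 and 6 > 3. Eliminate C.
For Player 2 to be willing to mix, Player 2 must be indifferent between A and B, which pins down Player 1's mix.
  Player 2's payoff from A: p·3 + (1−p)·(-4) = 7p - 4
  Player 2's payoff from B: p·1 + (1−p)·2 = -p + 2
  7p - 4 = -p + 2  ⇒  8p = 6  ⇒  p = 3/4.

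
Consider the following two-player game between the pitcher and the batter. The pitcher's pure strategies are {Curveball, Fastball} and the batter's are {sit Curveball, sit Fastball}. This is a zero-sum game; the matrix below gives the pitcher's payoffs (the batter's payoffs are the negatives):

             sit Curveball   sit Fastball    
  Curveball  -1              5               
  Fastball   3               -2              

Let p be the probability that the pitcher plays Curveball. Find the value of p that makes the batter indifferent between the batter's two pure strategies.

p = 5/11

Set the batter's expected payoff from sit Curveball equal to that from sit Fastball:
  the batter's payoff from sit Curveball: p·1 + (1−p)·(-3) = 4p - 3
  the batter's payoff from sit Fastball: p·(-5) + (1−p)·2 = -7p + 2
  4p - 3 = -7p + 2  ⇒  11p = 5  ⇒  p = 5/11.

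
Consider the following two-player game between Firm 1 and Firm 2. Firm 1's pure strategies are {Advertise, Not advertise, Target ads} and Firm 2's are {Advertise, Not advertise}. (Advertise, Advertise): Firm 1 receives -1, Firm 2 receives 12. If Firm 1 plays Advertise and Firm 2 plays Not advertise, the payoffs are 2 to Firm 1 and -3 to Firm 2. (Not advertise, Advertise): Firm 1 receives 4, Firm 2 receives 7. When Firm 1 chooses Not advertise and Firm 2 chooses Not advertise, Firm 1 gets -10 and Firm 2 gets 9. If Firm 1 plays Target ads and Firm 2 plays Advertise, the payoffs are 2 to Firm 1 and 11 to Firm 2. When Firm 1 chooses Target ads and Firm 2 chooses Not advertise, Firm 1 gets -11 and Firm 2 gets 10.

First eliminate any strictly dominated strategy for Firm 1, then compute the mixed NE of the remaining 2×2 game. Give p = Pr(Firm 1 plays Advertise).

p = 2/17

Firm 1's strategy Target ads is strictly dominated by Not advertise: 4 > 2 and -10 > -11. Eliminate Target ads.
For Firm 2 to be willing to mix, Firm 2 must be indifferent between Advertise and Not advertise, which pins down Firm 1's mix.
  Firm 2's expected payoff from Advertise: p·12 + (1−p)·7 = 5p + 7
  Firm 2's expected payoff from Not advertise: p·(-3) + (1−p)·9 = -12p + 9
  5p + 7 = -12p + 9  ⇒  17p = 2  ⇒  p = 2/17.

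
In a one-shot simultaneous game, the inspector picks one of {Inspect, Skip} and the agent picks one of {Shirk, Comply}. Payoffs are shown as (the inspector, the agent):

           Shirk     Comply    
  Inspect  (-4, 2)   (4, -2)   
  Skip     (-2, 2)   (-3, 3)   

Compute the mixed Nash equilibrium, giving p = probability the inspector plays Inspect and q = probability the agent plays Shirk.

For the agent to be willing to mix, the agent must be indifferent between Shirk and Comply, which pins down the inspector's mix.
  the agent's payoff from Shirk: p·2 + (1−p)·2 = 2
  the agent's payoff from Comply: p·(-2) + (1−p)·3 = -5p + 3
  2 = -5p + 3  ⇒  5p = 1  ⇒  p = 1/5.
The inspector's indifference between Inspect and Skip determines the agent's mixing probability q:
  the inspector's payoff from Inspect: q·(-4) + (1−q)·4 = -8q + 4
  the inspector's payoff from Skip: q·(-2) + (1−q)·(-3) = q - 3
  -8q + 4 = q - 3  ⇒  -9q = -7  ⇒  q = 7/9.

p = 1/5, q = 7/9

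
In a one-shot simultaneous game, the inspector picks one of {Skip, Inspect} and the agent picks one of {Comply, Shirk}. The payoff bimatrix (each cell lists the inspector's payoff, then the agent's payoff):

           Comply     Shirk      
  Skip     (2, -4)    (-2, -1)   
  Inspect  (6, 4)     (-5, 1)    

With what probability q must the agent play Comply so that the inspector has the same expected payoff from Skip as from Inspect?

q = 3/7

The agent's mix must leave the inspector indifferent between Skip and Inspect.
  the inspector's payoff from Skip: q·2 + (1−q)·(-2) = 4q - 2
  the inspector's payoff from Inspect: q·6 + (1−q)·(-5) = 11q - 5
  4q - 2 = 11q - 5  ⇒  -7q = -3  ⇒  q = 3/7.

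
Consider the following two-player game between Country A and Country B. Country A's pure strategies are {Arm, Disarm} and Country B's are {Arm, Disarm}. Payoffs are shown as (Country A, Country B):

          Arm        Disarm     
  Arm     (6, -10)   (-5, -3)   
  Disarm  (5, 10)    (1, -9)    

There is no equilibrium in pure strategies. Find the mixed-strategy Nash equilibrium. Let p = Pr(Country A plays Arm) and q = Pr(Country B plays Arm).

In a mixed equilibrium Country B is indifferent between Arm and Disarm; this condition fixes p.
  Country B's payoff from Arm: p·(-10) + (1−p)·10 = -20p + 10
  Country B's payoff from Disarm: p·(-3) + (1−p)·(-9) = 6p - 9
  -20p + 10 = 6p - 9  ⇒  -26p = -19  ⇒  p = 19/26.
In a mixed equilibrium Country A is indifferent between Arm and Disarm; this condition fixes q.
  Country A's payoff to Arm: q·6 + (1−q)·(-5) = 11q - 5
  Country A's payoff to Disarm: q·5 + (1−q)·1 = 4q + 1
  11q - 5 = 4q + 1  ⇒  7q = 6  ⇒  q = 6/7.

p = 19/26, q = 6/7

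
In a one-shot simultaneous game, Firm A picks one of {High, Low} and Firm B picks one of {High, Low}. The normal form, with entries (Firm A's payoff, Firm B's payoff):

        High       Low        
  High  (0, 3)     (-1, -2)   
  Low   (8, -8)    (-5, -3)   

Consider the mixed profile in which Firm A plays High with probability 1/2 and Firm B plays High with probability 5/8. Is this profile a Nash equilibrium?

No

Given Firm B's mix q = 5/8, Firm A's payoff from High is -3/8 but from Low is 25/8. Firm A strictly prefers Low, so Firm A would not mix.
So the proposed profile is not a Nash equilibrium.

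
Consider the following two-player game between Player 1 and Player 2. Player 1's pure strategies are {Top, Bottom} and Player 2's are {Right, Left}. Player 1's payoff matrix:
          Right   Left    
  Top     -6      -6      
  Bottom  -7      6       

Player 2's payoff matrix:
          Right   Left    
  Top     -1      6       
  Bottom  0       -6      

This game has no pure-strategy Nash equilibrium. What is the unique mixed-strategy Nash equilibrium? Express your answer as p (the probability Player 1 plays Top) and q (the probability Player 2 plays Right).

For Player 2 to be willing to mix, Player 2 must be indifferent between Right and Left, which pins down Player 1's mix.
  Player 2's payoff from Right: p·(-1) + (1−p)·0 = -p
  Player 2's payoff from Left: p·6 + (1−p)·(-6) = 12p - 6
  -p = 12p - 6  ⇒  -13p = -6  ⇒  p = 6/13.
In a mixed equilibrium Player 1 is indifferent between Top and Bottom; this condition fixes q.
  Player 1's payoff to Top: q·(-6) + (1−q)·(-6) = -6
  Player 1's payoff to Bottom: q·(-7) + (1−q)·6 = -13q + 6
  -6 = -13q + 6  ⇒  13q = 12  ⇒  q = 12/13.

p = 6/13, q = 12/13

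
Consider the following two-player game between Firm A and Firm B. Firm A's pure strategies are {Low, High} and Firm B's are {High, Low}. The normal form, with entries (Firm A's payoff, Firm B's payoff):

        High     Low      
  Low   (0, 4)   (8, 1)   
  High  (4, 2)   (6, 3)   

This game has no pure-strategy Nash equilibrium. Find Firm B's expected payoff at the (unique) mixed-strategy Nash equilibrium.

5/2

Firm A's mix must leave Firm B indifferent between High and Low.
  Firm B's payoff from High: p·4 + (1−p)·2 = 2p + 2
  Firm B's payoff from Low: p·1 + (1−p)·3 = -2p + 3
  2p + 2 = -2p + 3  ⇒  4p = 1  ⇒  p = 1/4.
At equilibrium Firm B is indifferent across columns, so Firm B's payoff equals the payoff from High: (1/4)·4 + (3/4)·2 = 5/2.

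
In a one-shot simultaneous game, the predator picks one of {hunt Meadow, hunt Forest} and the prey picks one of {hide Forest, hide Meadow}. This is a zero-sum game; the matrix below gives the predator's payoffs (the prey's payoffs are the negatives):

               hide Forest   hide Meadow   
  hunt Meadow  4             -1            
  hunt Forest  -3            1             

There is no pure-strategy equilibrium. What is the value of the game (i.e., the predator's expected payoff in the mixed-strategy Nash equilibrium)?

v = 1/9

The prey's mix must leave the predator indifferent between hunt Meadow and hunt Forest.
  the predator's expected payoff from hunt Meadow: q·4 + (1−q)·(-1) = 5q - 1
  the predator's expected payoff from hunt Forest: q·(-3) + (1−q)·1 = -4q + 1
  5q - 1 = -4q + 1  ⇒  9q = 2  ⇒  q = 2/9.
The value is the predator's expected payoff against this mix (using hunt Meadow): (2/9)·4 + (7/9)·(-1) = 1/9.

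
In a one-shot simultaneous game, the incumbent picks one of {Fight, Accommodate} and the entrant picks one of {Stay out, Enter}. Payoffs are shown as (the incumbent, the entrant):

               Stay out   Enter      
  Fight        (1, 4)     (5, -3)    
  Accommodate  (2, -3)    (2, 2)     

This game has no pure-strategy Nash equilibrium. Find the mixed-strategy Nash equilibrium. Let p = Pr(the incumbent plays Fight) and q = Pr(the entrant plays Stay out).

p = 5/12, q = 3/4

The entrant's indifference between Stay out and Enter determines the incumbent's mixing probability p:
  the entrant's expected payoff from Stay out: p·4 + (1−p)·(-3) = 7p - 3
  the entrant's expected payoff from Enter: p·(-3) + (1−p)·2 = -5p + 2
  7p - 3 = -5p + 2  ⇒  12p = 5  ⇒  p = 5/12.
Set the incumbent's expected payoff from Fight equal to that from Accommodate:
  the incumbent's payoff from Fight: q·1 + (1−q)·5 = -4q + 5
  the incumbent's payoff from Accommodate: q·2 + (1−q)·2 = 2
  -4q + 5 = 2  ⇒  -4q = -3  ⇒  q = 3/4.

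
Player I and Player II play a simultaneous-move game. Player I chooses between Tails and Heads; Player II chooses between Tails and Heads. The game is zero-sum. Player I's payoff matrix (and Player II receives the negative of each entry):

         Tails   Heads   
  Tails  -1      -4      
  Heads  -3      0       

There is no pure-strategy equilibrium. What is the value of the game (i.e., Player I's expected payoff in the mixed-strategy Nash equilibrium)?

For Player I to be willing to mix, Player I must be indifferent between Tails and Heads, which pins down Player II's mix.
  Player I's payoff from Tails: q·(-1) + (1−q)·(-4) = 3q - 4
  Player I's payoff from Heads: q·(-3) + (1−q)·0 = -3q
  3q - 4 = -3q  ⇒  6q = 4  ⇒  q = 2/3.
The value is Player I's expected payoff against this mix (using Tails): (2/3)·(-1) + (1/3)·(-4) = -2.

v = -2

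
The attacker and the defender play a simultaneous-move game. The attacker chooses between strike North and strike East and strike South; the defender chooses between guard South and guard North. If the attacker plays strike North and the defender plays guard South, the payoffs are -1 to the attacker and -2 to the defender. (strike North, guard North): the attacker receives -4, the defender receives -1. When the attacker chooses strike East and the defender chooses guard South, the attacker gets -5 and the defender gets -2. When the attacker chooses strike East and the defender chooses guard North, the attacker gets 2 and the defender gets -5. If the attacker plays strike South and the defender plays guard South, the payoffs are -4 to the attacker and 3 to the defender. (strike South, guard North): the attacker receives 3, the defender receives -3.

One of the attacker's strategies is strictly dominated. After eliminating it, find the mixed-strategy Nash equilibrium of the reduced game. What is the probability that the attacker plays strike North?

The attacker's strategy strike East is strictly dominated by strike South: -4 > -5 and 3 > 2. Eliminate strike East.
The attacker's mix must leave the defender indifferent between guard South and guard North.
  the defender's payoff from guard South: p·(-2) + (1−p)·3 = -5p + 3
  the defender's payoff from guard North: p·(-1) + (1−p)·(-3) = 2p - 3
  -5p + 3 = 2p - 3  ⇒  -7p = -6  ⇒  p = 6/7.

p = 6/7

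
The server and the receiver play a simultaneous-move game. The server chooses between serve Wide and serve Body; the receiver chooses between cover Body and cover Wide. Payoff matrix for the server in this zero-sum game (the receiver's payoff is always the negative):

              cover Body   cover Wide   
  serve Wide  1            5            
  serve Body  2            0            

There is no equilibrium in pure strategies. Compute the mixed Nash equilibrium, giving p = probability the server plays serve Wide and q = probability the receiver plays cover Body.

For the receiver to be willing to mix, the receiver must be indifferent between cover Body and cover Wide, which pins down the server's mix.
  the receiver's payoff from cover Body: p·(-1) + (1−p)·(-2) = p - 2
  the receiver's payoff from cover Wide: p·(-5) + (1−p)·0 = -5p
  p - 2 = -5p  ⇒  6p = 2  ⇒  p = 1/3.
The receiver's mix must leave the server indifferent between serve Wide and serve Body.
  the server's payoff to serve Wide: q·1 + (1−q)·5 = -4q + 5
  the server's payoff to serve Body: q·2 + (1−q)·0 = 2q
  -4q + 5 = 2q  ⇒  -6q = -5  ⇒  q = 5/6.

p = 1/3, q = 5/6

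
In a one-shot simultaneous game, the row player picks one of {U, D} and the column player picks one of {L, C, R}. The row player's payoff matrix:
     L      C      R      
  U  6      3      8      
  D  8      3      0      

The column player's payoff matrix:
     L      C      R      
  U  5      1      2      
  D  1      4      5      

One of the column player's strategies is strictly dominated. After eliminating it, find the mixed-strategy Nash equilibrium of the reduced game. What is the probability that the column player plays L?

The column player's strategy C is strictly dominated by R: 2 > 1 and 5 > 4. Eliminate C.
The column player's mix must leave the row player indifferent between U and D.
  the row player's payoff from U: q·6 + (1−q)·8 = -2q + 8
  the row player's payoff from D: q·8 + (1−q)·0 = 8q
  -2q + 8 = 8q  ⇒  -10q = -8  ⇒  q = 4/5.

q = 4/5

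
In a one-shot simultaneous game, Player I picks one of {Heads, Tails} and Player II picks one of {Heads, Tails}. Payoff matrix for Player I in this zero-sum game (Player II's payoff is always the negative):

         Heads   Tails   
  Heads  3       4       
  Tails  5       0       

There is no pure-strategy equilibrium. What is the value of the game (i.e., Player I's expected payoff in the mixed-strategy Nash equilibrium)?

Set Player I's expected payoff from Heads equal to that from Tails:
  Player I's payoff to Heads: q·3 + (1−q)·4 = -q + 4
  Player I's payoff to Tails: q·5 + (1−q)·0 = 5q
  -q + 4 = 5q  ⇒  -6q = -4  ⇒  q = 2/3.
The value is Player I's expected payoff against this mix (using Heads): (2/3)·3 + (1/3)·4 = 10/3.

v = 10/3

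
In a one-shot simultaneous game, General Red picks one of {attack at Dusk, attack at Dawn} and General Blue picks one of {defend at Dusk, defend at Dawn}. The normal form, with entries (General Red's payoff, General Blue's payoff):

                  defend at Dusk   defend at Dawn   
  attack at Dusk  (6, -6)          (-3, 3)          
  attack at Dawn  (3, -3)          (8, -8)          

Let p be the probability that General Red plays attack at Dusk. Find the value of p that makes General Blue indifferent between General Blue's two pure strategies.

General Red's mix must leave General Blue indifferent between defend at Dusk and defend at Dawn.
  General Blue's expected payoff from defend at Dusk: p·(-6) + (1−p)·(-3) = -3p - 3
  General Blue's expected payoff from defend at Dawn: p·3 + (1−p)·(-8) = 11p - 8
  -3p - 3 = 11p - 8  ⇒  -14p = -5  ⇒  p = 5/14.

p = 5/14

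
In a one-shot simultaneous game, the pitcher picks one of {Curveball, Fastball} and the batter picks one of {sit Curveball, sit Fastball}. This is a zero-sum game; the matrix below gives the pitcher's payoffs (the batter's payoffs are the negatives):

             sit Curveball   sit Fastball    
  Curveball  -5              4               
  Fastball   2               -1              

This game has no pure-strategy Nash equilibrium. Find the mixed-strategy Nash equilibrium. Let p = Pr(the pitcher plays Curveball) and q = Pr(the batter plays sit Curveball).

p = 1/4, q = 5/12

For the batter to be willing to mix, the batter must be indifferent between sit Curveball and sit Fastball, which pins down the pitcher's mix.
  the batter's payoff from sit Curveball: p·5 + (1−p)·(-2) = 7p - 2
  the batter's payoff from sit Fastball: p·(-4) + (1−p)·1 = -5p + 1
  7p - 2 = -5p + 1  ⇒  12p = 3  ⇒  p = 1/4.
In a mixed equilibrium the pitcher is indifferent between Curveball and Fastball; this condition fixes q.
  the pitcher's payoff from Curveball: q·(-5) + (1−q)·4 = -9q + 4
  the pitcher's payoff from Fastball: q·2 + (1−q)·(-1) = 3q - 1
  -9q + 4 = 3q - 1  ⇒  -12q = -5  ⇒  q = 5/12.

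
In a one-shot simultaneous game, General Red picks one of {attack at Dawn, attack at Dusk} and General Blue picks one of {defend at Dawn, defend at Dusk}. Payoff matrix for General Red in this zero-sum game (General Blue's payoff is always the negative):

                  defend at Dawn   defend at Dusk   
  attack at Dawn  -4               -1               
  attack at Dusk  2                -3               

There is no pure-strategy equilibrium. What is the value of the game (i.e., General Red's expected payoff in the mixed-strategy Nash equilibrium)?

v = -7/4

General Red's indifference between attack at Dawn and attack at Dusk determines General Blue's mixing probability q:
  General Red's payoff to attack at Dawn: q·(-4) + (1−q)·(-1) = -3q - 1
  General Red's payoff to attack at Dusk: q·2 + (1−q)·(-3) = 5q - 3
  -3q - 1 = 5q - 3  ⇒  -8q = -2  ⇒  q = 1/4.
The value is General Red's expected payoff against this mix (using attack at Dawn): (1/4)·(-4) + (3/4)·(-1) = -7/4.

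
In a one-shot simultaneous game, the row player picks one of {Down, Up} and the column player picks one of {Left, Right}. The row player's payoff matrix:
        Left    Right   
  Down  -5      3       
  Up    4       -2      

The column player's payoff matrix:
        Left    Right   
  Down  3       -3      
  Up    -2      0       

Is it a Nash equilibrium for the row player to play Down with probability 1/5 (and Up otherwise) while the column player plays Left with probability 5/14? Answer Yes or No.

No

Given the row player's mix p = 1/5, the column player's payoff from Left is -1 but from Right is -3/5. The column player strictly prefers Right, so the column player would not mix.
So the proposed profile is not a Nash equilibrium.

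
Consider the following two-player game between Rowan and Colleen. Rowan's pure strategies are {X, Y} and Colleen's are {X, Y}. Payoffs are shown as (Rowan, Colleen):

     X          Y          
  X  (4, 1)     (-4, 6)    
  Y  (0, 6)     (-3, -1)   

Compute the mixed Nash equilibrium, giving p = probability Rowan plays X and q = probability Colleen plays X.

p = 7/12, q = 1/5

Set Colleen's expected payoff from X equal to that from Y:
  Colleen's payoff from X: p·1 + (1−p)·6 = -5p + 6
  Colleen's payoff from Y: p·6 + (1−p)·(-1) = 7p - 1
  -5p + 6 = 7p - 1  ⇒  -12p = -7  ⇒  p = 7/12.
Set Rowan's expected payoff from X equal to that from Y:
  Rowan's expected payoff from X: q·4 + (1−q)·(-4) = 8q - 4
  Rowan's expected payoff from Y: q·0 + (1−q)·(-3) = 3q - 3
  8q - 4 = 3q - 3  ⇒  5q = 1  ⇒  q = 1/5.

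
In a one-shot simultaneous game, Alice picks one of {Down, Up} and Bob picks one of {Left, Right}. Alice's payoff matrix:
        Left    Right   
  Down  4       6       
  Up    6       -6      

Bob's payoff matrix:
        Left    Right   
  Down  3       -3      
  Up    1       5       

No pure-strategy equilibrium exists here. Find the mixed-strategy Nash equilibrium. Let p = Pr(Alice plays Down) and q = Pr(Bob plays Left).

p = 2/5, q = 6/7

Bob's indifference between Left and Right determines Alice's mixing probability p:
  Bob's payoff to Left: p·3 + (1−p)·1 = 2p + 1
  Bob's payoff to Right: p·(-3) + (1−p)·5 = -8p + 5
  2p + 1 = -8p + 5  ⇒  10p = 4  ⇒  p = 2/5.
Bob's mix must leave Alice indifferent between Down and Up.
  Alice's payoff from Down: q·4 + (1−q)·6 = -2q + 6
  Alice's payoff from Up: q·6 + (1−q)·(-6) = 12q - 6
  -2q + 6 = 12q - 6  ⇒  -14q = -12  ⇒  q = 6/7.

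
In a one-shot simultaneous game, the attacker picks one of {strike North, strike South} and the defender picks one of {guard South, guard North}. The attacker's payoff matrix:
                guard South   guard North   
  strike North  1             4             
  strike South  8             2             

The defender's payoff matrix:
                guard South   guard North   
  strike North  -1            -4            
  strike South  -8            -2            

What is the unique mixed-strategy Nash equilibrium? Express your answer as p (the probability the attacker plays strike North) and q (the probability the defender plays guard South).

p = 2/3, q = 2/9

The defender's indifference between guard South and guard North determines the attacker's mixing probability p:
  the defender's expected payoff from guard South: p·(-1) + (1−p)·(-8) = 7p - 8
  the defender's expected payoff from guard North: p·(-4) + (1−p)·(-2) = -2p - 2
  7p - 8 = -2p - 2  ⇒  9p = 6  ⇒  p = 2/3.
Set the attacker's expected payoff from strike North equal to that from strike South:
  the attacker's payoff from strike North: q·1 + (1−q)·4 = -3q + 4
  the attacker's payoff from strike South: q·8 + (1−q)·2 = 6q + 2
  -3q + 4 = 6q + 2  ⇒  -9q = -2  ⇒  q = 2/9.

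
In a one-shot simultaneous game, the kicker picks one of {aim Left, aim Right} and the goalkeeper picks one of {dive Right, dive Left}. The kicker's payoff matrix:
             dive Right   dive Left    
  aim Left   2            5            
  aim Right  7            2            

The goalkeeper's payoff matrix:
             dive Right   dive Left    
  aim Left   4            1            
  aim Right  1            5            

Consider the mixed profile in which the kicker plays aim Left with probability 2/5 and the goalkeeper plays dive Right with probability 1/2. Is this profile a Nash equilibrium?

Given the kicker's mix p = 2/5, the goalkeeper's payoff from dive Right is 11/5 but from dive Left is 17/5. The goalkeeper strictly prefers dive Left, so the goalkeeper would not mix.
So the proposed profile is not a Nash equilibrium.

No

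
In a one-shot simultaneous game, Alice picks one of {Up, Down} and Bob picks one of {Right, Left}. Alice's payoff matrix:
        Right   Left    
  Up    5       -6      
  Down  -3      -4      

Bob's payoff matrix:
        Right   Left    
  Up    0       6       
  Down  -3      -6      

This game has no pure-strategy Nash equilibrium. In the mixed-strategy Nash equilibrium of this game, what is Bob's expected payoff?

Bob's indifference between Right and Left determines Alice's mixing probability p:
  Bob's payoff from Right: p·0 + (1−p)·(-3) = 3p - 3
  Bob's payoff from Left: p·6 + (1−p)·(-6) = 12p - 6
  3p - 3 = 12p - 6  ⇒  -9p = -3  ⇒  p = 1/3.
At equilibrium Bob is indifferent across columns, so Bob's payoff equals the payoff from Right: (1/3)·0 + (2/3)·(-3) = -2.

-2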